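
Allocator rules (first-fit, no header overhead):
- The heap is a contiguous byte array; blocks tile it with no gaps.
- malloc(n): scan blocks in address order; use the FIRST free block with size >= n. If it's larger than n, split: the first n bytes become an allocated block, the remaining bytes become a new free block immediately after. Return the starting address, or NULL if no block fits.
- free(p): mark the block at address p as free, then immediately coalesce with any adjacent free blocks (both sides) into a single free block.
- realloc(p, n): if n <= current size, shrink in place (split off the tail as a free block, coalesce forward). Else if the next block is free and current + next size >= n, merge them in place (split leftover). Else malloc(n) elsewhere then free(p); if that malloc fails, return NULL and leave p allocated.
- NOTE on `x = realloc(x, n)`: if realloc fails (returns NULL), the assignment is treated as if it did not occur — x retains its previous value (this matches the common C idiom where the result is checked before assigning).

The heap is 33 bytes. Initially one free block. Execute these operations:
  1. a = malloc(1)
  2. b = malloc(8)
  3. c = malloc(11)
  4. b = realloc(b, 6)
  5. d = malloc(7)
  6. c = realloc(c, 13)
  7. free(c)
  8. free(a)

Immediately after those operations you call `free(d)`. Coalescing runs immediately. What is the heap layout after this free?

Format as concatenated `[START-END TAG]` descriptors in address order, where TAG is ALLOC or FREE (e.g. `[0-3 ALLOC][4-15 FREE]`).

Op 1: a = malloc(1) -> a = 0; heap: [0-0 ALLOC][1-32 FREE]
Op 2: b = malloc(8) -> b = 1; heap: [0-0 ALLOC][1-8 ALLOC][9-32 FREE]
Op 3: c = malloc(11) -> c = 9; heap: [0-0 ALLOC][1-8 ALLOC][9-19 ALLOC][20-32 FREE]
Op 4: b = realloc(b, 6) -> b = 1; heap: [0-0 ALLOC][1-6 ALLOC][7-8 FREE][9-19 ALLOC][20-32 FREE]
Op 5: d = malloc(7) -> d = 20; heap: [0-0 ALLOC][1-6 ALLOC][7-8 FREE][9-19 ALLOC][20-26 ALLOC][27-32 FREE]
Op 6: c = realloc(c, 13) -> NULL (c unchanged); heap: [0-0 ALLOC][1-6 ALLOC][7-8 FREE][9-19 ALLOC][20-26 ALLOC][27-32 FREE]
Op 7: free(c) -> (freed c); heap: [0-0 ALLOC][1-6 ALLOC][7-19 FREE][20-26 ALLOC][27-32 FREE]
Op 8: free(a) -> (freed a); heap: [0-0 FREE][1-6 ALLOC][7-19 FREE][20-26 ALLOC][27-32 FREE]
free(d): d = 20 -> block [20-26 ALLOC]; mark free, coalesce with adjacent free neighbors -> [0-0 FREE][1-6 ALLOC][7-32 FREE]

Answer: [0-0 FREE][1-6 ALLOC][7-32 FREE]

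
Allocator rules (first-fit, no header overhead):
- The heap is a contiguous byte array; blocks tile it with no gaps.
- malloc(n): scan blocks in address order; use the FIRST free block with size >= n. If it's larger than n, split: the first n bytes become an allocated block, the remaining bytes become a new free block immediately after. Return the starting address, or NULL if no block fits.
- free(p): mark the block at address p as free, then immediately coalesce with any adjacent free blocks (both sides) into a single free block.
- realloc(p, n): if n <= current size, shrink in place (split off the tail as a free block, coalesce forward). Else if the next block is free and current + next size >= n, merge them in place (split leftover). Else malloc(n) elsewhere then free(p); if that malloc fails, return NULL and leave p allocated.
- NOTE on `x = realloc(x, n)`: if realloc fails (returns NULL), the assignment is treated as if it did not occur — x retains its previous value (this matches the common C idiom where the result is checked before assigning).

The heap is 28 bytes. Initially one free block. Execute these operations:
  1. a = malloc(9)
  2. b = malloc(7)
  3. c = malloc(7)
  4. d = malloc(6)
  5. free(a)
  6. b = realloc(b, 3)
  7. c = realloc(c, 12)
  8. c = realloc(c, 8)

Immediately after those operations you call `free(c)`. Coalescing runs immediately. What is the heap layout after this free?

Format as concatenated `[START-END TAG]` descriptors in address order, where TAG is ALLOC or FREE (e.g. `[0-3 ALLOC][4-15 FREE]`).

Op 1: a = malloc(9) -> a = 0; heap: [0-8 ALLOC][9-27 FREE]
Op 2: b = malloc(7) -> b = 9; heap: [0-8 ALLOC][9-15 ALLOC][16-27 FREE]
Op 3: c = malloc(7) -> c = 16; heap: [0-8 ALLOC][9-15 ALLOC][16-22 ALLOC][23-27 FREE]
Op 4: d = malloc(6) -> d = NULL; heap: [0-8 ALLOC][9-15 ALLOC][16-22 ALLOC][23-27 FREE]
Op 5: free(a) -> (freed a); heap: [0-8 FREE][9-15 ALLOC][16-22 ALLOC][23-27 FREE]
Op 6: b = realloc(b, 3) -> b = 9; heap: [0-8 FREE][9-11 ALLOC][12-15 FREE][16-22 ALLOC][23-27 FREE]
Op 7: c = realloc(c, 12) -> c = 16; heap: [0-8 FREE][9-11 ALLOC][12-15 FREE][16-27 ALLOC]
Op 8: c = realloc(c, 8) -> c = 16; heap: [0-8 FREE][9-11 ALLOC][12-15 FREE][16-23 ALLOC][24-27 FREE]
free(c): c = 16 -> block [16-23 ALLOC]; mark free, coalesce with adjacent free neighbors -> [0-8 FREE][9-11 ALLOC][12-27 FREE]

Answer: [0-8 FREE][9-11 ALLOC][12-27 FREE]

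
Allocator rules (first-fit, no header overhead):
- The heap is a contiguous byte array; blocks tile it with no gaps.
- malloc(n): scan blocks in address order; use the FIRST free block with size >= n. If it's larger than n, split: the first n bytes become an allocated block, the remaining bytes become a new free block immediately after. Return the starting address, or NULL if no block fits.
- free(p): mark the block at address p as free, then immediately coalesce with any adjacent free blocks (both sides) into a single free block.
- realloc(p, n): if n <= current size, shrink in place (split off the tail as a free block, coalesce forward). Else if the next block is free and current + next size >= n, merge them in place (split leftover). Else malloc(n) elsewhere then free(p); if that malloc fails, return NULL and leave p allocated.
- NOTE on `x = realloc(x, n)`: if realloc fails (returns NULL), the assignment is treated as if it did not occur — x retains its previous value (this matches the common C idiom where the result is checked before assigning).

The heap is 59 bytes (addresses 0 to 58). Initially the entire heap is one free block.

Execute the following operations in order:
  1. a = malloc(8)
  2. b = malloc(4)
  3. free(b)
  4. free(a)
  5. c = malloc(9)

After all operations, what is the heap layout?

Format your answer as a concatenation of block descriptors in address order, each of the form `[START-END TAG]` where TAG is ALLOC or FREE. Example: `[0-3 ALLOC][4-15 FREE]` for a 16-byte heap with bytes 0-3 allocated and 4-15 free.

Answer: [0-8 ALLOC][9-58 FREE]

Derivation:
Op 1: a = malloc(8) -> a = 0; heap: [0-7 ALLOC][8-58 FREE]
Op 2: b = malloc(4) -> b = 8; heap: [0-7 ALLOC][8-11 ALLOC][12-58 FREE]
Op 3: free(b) -> (freed b); heap: [0-7 ALLOC][8-58 FREE]
Op 4: free(a) -> (freed a); heap: [0-58 FREE]
Op 5: c = malloc(9) -> c = 0; heap: [0-8 ALLOC][9-58 FREE]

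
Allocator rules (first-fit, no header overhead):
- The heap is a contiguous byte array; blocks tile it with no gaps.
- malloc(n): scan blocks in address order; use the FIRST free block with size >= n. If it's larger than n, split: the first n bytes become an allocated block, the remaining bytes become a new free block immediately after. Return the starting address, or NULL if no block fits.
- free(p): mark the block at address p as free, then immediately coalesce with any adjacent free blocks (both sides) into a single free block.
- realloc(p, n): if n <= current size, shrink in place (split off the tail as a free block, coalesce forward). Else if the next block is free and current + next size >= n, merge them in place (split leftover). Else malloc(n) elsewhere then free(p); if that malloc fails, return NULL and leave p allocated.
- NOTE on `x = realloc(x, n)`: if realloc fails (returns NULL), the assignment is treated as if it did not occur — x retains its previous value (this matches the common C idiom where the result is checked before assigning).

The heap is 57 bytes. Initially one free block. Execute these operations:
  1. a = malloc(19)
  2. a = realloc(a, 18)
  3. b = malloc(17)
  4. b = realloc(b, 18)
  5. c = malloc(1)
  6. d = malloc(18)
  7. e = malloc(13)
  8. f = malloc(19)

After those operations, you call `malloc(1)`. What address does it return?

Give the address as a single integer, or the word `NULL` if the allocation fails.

Answer: 55

Derivation:
Op 1: a = malloc(19) -> a = 0; heap: [0-18 ALLOC][19-56 FREE]
Op 2: a = realloc(a, 18) -> a = 0; heap: [0-17 ALLOC][18-56 FREE]
Op 3: b = malloc(17) -> b = 18; heap: [0-17 ALLOC][18-34 ALLOC][35-56 FREE]
Op 4: b = realloc(b, 18) -> b = 18; heap: [0-17 ALLOC][18-35 ALLOC][36-56 FREE]
Op 5: c = malloc(1) -> c = 36; heap: [0-17 ALLOC][18-35 ALLOC][36-36 ALLOC][37-56 FREE]
Op 6: d = malloc(18) -> d = 37; heap: [0-17 ALLOC][18-35 ALLOC][36-36 ALLOC][37-54 ALLOC][55-56 FREE]
Op 7: e = malloc(13) -> e = NULL; heap: [0-17 ALLOC][18-35 ALLOC][36-36 ALLOC][37-54 ALLOC][55-56 FREE]
Op 8: f = malloc(19) -> f = NULL; heap: [0-17 ALLOC][18-35 ALLOC][36-36 ALLOC][37-54 ALLOC][55-56 FREE]
malloc(1): first-fit scan over [0-17 ALLOC][18-35 ALLOC][36-36 ALLOC][37-54 ALLOC][55-56 FREE] -> 55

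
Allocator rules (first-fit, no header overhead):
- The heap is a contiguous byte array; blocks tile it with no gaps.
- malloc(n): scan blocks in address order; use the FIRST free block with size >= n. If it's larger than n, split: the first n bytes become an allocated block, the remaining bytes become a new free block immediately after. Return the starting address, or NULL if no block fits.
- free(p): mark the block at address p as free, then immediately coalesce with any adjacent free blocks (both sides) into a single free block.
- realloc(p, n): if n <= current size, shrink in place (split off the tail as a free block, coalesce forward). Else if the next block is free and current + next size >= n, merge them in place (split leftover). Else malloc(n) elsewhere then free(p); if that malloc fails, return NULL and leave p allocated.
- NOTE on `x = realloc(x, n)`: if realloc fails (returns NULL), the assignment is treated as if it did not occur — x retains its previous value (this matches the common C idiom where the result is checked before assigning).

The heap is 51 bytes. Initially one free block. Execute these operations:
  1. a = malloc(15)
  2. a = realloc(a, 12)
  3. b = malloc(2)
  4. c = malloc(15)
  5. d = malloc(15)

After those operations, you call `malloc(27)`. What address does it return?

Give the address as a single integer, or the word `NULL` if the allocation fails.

Op 1: a = malloc(15) -> a = 0; heap: [0-14 ALLOC][15-50 FREE]
Op 2: a = realloc(a, 12) -> a = 0; heap: [0-11 ALLOC][12-50 FREE]
Op 3: b = malloc(2) -> b = 12; heap: [0-11 ALLOC][12-13 ALLOC][14-50 FREE]
Op 4: c = malloc(15) -> c = 14; heap: [0-11 ALLOC][12-13 ALLOC][14-28 ALLOC][29-50 FREE]
Op 5: d = malloc(15) -> d = 29; heap: [0-11 ALLOC][12-13 ALLOC][14-28 ALLOC][29-43 ALLOC][44-50 FREE]
malloc(27): first-fit scan over [0-11 ALLOC][12-13 ALLOC][14-28 ALLOC][29-43 ALLOC][44-50 FREE] -> NULL

Answer: NULL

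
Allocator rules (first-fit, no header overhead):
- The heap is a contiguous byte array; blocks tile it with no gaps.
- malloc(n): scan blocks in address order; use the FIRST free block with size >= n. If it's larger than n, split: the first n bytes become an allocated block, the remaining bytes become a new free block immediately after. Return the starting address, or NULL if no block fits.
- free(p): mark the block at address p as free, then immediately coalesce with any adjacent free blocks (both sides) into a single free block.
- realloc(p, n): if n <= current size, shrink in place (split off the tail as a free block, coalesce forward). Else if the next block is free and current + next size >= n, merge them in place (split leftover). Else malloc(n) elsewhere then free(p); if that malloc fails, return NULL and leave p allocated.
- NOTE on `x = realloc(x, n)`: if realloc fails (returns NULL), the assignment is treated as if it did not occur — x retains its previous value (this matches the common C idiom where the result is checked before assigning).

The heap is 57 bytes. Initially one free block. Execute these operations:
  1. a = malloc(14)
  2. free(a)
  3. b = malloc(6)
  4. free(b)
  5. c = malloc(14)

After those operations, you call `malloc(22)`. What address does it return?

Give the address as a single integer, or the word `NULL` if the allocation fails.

Answer: 14

Derivation:
Op 1: a = malloc(14) -> a = 0; heap: [0-13 ALLOC][14-56 FREE]
Op 2: free(a) -> (freed a); heap: [0-56 FREE]
Op 3: b = malloc(6) -> b = 0; heap: [0-5 ALLOC][6-56 FREE]
Op 4: free(b) -> (freed b); heap: [0-56 FREE]
Op 5: c = malloc(14) -> c = 0; heap: [0-13 ALLOC][14-56 FREE]
malloc(22): first-fit scan over [0-13 ALLOC][14-56 FREE] -> 14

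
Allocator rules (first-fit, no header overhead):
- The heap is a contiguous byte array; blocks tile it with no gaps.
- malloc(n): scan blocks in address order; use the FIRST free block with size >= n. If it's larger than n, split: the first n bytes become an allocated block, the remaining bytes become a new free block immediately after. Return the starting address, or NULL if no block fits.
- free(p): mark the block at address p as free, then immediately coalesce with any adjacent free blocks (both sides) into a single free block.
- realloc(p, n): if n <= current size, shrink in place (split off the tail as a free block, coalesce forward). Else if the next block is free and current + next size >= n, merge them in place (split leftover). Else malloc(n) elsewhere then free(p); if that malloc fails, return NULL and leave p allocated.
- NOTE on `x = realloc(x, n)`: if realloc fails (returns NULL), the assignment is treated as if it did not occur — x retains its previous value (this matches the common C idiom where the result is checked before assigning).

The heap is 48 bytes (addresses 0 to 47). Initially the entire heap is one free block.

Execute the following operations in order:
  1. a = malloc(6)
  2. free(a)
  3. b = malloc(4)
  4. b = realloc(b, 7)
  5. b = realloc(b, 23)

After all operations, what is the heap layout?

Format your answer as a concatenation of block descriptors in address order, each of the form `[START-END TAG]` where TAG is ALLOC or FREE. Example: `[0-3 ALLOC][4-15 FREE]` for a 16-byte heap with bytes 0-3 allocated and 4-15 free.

Answer: [0-22 ALLOC][23-47 FREE]

Derivation:
Op 1: a = malloc(6) -> a = 0; heap: [0-5 ALLOC][6-47 FREE]
Op 2: free(a) -> (freed a); heap: [0-47 FREE]
Op 3: b = malloc(4) -> b = 0; heap: [0-3 ALLOC][4-47 FREE]
Op 4: b = realloc(b, 7) -> b = 0; heap: [0-6 ALLOC][7-47 FREE]
Op 5: b = realloc(b, 23) -> b = 0; heap: [0-22 ALLOC][23-47 FREE]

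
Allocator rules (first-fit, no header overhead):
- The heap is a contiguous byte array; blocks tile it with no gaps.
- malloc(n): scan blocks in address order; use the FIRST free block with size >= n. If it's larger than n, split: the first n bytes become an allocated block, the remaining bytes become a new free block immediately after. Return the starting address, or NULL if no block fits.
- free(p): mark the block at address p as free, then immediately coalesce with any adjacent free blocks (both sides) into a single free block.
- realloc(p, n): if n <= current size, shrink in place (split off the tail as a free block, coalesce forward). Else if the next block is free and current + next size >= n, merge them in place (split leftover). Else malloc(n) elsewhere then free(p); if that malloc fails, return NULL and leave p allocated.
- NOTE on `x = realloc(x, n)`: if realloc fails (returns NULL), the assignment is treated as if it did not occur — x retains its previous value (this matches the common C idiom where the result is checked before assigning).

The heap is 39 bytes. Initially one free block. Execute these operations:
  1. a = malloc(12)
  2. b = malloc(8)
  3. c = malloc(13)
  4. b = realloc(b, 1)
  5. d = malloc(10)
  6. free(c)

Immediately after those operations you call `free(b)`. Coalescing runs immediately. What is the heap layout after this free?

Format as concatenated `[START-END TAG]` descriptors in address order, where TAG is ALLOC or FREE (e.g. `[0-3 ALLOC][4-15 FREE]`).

Answer: [0-11 ALLOC][12-38 FREE]

Derivation:
Op 1: a = malloc(12) -> a = 0; heap: [0-11 ALLOC][12-38 FREE]
Op 2: b = malloc(8) -> b = 12; heap: [0-11 ALLOC][12-19 ALLOC][20-38 FREE]
Op 3: c = malloc(13) -> c = 20; heap: [0-11 ALLOC][12-19 ALLOC][20-32 ALLOC][33-38 FREE]
Op 4: b = realloc(b, 1) -> b = 12; heap: [0-11 ALLOC][12-12 ALLOC][13-19 FREE][20-32 ALLOC][33-38 FREE]
Op 5: d = malloc(10) -> d = NULL; heap: [0-11 ALLOC][12-12 ALLOC][13-19 FREE][20-32 ALLOC][33-38 FREE]
Op 6: free(c) -> (freed c); heap: [0-11 ALLOC][12-12 ALLOC][13-38 FREE]
free(b): b = 12 -> block [12-12 ALLOC]; mark free, coalesce with adjacent free neighbors -> [0-11 ALLOC][12-38 FREE]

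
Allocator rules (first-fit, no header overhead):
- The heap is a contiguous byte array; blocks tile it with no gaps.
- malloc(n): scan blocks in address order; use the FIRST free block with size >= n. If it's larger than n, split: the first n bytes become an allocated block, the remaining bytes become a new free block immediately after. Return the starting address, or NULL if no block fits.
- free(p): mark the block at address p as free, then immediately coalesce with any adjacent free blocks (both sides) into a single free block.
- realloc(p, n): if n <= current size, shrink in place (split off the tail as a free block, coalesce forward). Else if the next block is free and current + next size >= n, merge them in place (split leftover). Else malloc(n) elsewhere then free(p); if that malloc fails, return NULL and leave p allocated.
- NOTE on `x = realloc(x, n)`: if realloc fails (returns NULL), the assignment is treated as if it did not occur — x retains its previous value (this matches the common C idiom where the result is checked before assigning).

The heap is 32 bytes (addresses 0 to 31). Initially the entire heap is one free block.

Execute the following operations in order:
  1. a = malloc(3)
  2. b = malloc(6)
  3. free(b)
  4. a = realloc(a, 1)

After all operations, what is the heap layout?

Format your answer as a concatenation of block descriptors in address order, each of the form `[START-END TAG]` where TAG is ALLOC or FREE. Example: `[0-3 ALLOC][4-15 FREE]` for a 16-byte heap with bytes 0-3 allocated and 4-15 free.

Answer: [0-0 ALLOC][1-31 FREE]

Derivation:
Op 1: a = malloc(3) -> a = 0; heap: [0-2 ALLOC][3-31 FREE]
Op 2: b = malloc(6) -> b = 3; heap: [0-2 ALLOC][3-8 ALLOC][9-31 FREE]
Op 3: free(b) -> (freed b); heap: [0-2 ALLOC][3-31 FREE]
Op 4: a = realloc(a, 1) -> a = 0; heap: [0-0 ALLOC][1-31 FREE]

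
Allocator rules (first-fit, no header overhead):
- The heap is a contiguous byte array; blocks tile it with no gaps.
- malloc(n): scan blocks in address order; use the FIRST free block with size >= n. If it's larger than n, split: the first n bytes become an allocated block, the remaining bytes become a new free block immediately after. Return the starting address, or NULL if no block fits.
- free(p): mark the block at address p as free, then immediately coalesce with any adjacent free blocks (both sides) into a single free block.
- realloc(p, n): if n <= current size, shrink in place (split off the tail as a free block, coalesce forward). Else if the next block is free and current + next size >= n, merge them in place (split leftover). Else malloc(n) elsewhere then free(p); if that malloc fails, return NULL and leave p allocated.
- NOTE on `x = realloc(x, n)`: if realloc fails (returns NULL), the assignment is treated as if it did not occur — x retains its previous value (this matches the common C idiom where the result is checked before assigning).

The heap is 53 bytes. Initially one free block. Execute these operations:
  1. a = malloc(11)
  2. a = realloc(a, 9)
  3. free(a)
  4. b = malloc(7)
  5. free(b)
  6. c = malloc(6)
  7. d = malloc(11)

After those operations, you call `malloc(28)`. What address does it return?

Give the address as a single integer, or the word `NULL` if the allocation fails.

Op 1: a = malloc(11) -> a = 0; heap: [0-10 ALLOC][11-52 FREE]
Op 2: a = realloc(a, 9) -> a = 0; heap: [0-8 ALLOC][9-52 FREE]
Op 3: free(a) -> (freed a); heap: [0-52 FREE]
Op 4: b = malloc(7) -> b = 0; heap: [0-6 ALLOC][7-52 FREE]
Op 5: free(b) -> (freed b); heap: [0-52 FREE]
Op 6: c = malloc(6) -> c = 0; heap: [0-5 ALLOC][6-52 FREE]
Op 7: d = malloc(11) -> d = 6; heap: [0-5 ALLOC][6-16 ALLOC][17-52 FREE]
malloc(28): first-fit scan over [0-5 ALLOC][6-16 ALLOC][17-52 FREE] -> 17

Answer: 17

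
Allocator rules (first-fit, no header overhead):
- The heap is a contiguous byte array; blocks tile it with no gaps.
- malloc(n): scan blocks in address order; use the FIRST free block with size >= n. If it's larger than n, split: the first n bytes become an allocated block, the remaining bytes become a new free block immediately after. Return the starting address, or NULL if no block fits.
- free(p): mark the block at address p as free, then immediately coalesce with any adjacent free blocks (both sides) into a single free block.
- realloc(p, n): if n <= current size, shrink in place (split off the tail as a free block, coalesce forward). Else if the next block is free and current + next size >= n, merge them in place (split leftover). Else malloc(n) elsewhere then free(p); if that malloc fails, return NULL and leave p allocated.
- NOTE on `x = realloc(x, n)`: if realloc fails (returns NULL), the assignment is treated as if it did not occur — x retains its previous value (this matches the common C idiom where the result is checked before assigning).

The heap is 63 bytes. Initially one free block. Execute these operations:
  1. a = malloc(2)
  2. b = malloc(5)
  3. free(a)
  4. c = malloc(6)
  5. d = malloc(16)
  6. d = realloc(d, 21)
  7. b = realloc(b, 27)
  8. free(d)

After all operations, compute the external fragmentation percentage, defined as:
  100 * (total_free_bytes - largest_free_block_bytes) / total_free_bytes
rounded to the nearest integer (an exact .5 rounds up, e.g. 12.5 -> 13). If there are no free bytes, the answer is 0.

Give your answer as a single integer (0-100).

Answer: 30

Derivation:
Op 1: a = malloc(2) -> a = 0; heap: [0-1 ALLOC][2-62 FREE]
Op 2: b = malloc(5) -> b = 2; heap: [0-1 ALLOC][2-6 ALLOC][7-62 FREE]
Op 3: free(a) -> (freed a); heap: [0-1 FREE][2-6 ALLOC][7-62 FREE]
Op 4: c = malloc(6) -> c = 7; heap: [0-1 FREE][2-6 ALLOC][7-12 ALLOC][13-62 FREE]
Op 5: d = malloc(16) -> d = 13; heap: [0-1 FREE][2-6 ALLOC][7-12 ALLOC][13-28 ALLOC][29-62 FREE]
Op 6: d = realloc(d, 21) -> d = 13; heap: [0-1 FREE][2-6 ALLOC][7-12 ALLOC][13-33 ALLOC][34-62 FREE]
Op 7: b = realloc(b, 27) -> b = 34; heap: [0-6 FREE][7-12 ALLOC][13-33 ALLOC][34-60 ALLOC][61-62 FREE]
Op 8: free(d) -> (freed d); heap: [0-6 FREE][7-12 ALLOC][13-33 FREE][34-60 ALLOC][61-62 FREE]
Free blocks: [7 21 2] total_free=30 largest=21 -> 100*(30-21)/30 = 900/30 = 30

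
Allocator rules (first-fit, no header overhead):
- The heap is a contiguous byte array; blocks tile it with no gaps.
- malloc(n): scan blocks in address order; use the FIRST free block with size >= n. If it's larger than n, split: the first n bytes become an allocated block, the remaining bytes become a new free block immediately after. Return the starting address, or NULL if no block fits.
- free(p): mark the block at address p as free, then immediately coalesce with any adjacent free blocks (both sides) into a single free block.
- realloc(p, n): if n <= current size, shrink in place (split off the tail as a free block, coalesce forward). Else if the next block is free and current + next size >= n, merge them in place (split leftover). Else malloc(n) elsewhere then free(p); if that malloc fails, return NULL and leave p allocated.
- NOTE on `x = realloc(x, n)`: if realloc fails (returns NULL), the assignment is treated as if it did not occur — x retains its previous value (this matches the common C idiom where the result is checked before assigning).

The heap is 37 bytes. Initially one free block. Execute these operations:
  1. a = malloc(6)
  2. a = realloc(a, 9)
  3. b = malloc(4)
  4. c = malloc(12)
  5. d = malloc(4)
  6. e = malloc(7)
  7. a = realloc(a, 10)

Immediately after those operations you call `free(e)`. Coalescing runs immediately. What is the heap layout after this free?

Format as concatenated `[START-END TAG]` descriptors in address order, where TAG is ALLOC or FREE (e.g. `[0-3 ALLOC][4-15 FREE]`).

Op 1: a = malloc(6) -> a = 0; heap: [0-5 ALLOC][6-36 FREE]
Op 2: a = realloc(a, 9) -> a = 0; heap: [0-8 ALLOC][9-36 FREE]
Op 3: b = malloc(4) -> b = 9; heap: [0-8 ALLOC][9-12 ALLOC][13-36 FREE]
Op 4: c = malloc(12) -> c = 13; heap: [0-8 ALLOC][9-12 ALLOC][13-24 ALLOC][25-36 FREE]
Op 5: d = malloc(4) -> d = 25; heap: [0-8 ALLOC][9-12 ALLOC][13-24 ALLOC][25-28 ALLOC][29-36 FREE]
Op 6: e = malloc(7) -> e = 29; heap: [0-8 ALLOC][9-12 ALLOC][13-24 ALLOC][25-28 ALLOC][29-35 ALLOC][36-36 FREE]
Op 7: a = realloc(a, 10) -> NULL (a unchanged); heap: [0-8 ALLOC][9-12 ALLOC][13-24 ALLOC][25-28 ALLOC][29-35 ALLOC][36-36 FREE]
free(e): e = 29 -> block [29-35 ALLOC]; mark free, coalesce with adjacent free neighbors -> [0-8 ALLOC][9-12 ALLOC][13-24 ALLOC][25-28 ALLOC][29-36 FREE]

Answer: [0-8 ALLOC][9-12 ALLOC][13-24 ALLOC][25-28 ALLOC][29-36 FREE]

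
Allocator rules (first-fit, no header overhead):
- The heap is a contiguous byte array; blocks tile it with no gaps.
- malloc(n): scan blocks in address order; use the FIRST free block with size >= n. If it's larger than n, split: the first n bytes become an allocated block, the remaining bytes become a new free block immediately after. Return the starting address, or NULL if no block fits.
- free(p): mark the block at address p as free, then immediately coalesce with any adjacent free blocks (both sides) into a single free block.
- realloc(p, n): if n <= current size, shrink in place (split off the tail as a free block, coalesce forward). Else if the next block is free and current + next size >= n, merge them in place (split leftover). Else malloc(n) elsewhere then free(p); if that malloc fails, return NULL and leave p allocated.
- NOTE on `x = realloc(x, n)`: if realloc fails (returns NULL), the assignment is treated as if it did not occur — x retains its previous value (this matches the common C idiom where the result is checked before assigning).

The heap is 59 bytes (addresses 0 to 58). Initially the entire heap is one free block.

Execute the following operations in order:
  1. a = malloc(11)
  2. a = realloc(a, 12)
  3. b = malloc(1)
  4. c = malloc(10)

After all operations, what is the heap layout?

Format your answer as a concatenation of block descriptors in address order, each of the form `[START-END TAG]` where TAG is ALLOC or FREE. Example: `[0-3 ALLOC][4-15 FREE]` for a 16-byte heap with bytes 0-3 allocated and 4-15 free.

Op 1: a = malloc(11) -> a = 0; heap: [0-10 ALLOC][11-58 FREE]
Op 2: a = realloc(a, 12) -> a = 0; heap: [0-11 ALLOC][12-58 FREE]
Op 3: b = malloc(1) -> b = 12; heap: [0-11 ALLOC][12-12 ALLOC][13-58 FREE]
Op 4: c = malloc(10) -> c = 13; heap: [0-11 ALLOC][12-12 ALLOC][13-22 ALLOC][23-58 FREE]

Answer: [0-11 ALLOC][12-12 ALLOC][13-22 ALLOC][23-58 FREE]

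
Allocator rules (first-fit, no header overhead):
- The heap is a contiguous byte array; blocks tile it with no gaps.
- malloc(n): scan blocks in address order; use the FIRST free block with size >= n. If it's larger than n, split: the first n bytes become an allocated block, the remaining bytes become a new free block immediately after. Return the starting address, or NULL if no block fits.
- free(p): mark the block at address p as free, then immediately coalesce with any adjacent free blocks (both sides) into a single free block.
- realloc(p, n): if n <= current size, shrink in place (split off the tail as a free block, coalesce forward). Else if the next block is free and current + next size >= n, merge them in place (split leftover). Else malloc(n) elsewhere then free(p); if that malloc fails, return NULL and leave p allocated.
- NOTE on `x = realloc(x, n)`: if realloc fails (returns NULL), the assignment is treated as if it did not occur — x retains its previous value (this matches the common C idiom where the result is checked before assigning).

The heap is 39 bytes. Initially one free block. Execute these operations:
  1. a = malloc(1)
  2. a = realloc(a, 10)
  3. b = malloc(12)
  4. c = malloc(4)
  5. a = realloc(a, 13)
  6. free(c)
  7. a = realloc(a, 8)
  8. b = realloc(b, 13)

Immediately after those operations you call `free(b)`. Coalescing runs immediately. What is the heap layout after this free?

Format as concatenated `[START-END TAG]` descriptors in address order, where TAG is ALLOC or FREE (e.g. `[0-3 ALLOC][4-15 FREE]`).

Op 1: a = malloc(1) -> a = 0; heap: [0-0 ALLOC][1-38 FREE]
Op 2: a = realloc(a, 10) -> a = 0; heap: [0-9 ALLOC][10-38 FREE]
Op 3: b = malloc(12) -> b = 10; heap: [0-9 ALLOC][10-21 ALLOC][22-38 FREE]
Op 4: c = malloc(4) -> c = 22; heap: [0-9 ALLOC][10-21 ALLOC][22-25 ALLOC][26-38 FREE]
Op 5: a = realloc(a, 13) -> a = 26; heap: [0-9 FREE][10-21 ALLOC][22-25 ALLOC][26-38 ALLOC]
Op 6: free(c) -> (freed c); heap: [0-9 FREE][10-21 ALLOC][22-25 FREE][26-38 ALLOC]
Op 7: a = realloc(a, 8) -> a = 26; heap: [0-9 FREE][10-21 ALLOC][22-25 FREE][26-33 ALLOC][34-38 FREE]
Op 8: b = realloc(b, 13) -> b = 10; heap: [0-9 FREE][10-22 ALLOC][23-25 FREE][26-33 ALLOC][34-38 FREE]
free(b): b = 10 -> block [10-22 ALLOC]; mark free, coalesce with adjacent free neighbors -> [0-25 FREE][26-33 ALLOC][34-38 FREE]

Answer: [0-25 FREE][26-33 ALLOC][34-38 FREE]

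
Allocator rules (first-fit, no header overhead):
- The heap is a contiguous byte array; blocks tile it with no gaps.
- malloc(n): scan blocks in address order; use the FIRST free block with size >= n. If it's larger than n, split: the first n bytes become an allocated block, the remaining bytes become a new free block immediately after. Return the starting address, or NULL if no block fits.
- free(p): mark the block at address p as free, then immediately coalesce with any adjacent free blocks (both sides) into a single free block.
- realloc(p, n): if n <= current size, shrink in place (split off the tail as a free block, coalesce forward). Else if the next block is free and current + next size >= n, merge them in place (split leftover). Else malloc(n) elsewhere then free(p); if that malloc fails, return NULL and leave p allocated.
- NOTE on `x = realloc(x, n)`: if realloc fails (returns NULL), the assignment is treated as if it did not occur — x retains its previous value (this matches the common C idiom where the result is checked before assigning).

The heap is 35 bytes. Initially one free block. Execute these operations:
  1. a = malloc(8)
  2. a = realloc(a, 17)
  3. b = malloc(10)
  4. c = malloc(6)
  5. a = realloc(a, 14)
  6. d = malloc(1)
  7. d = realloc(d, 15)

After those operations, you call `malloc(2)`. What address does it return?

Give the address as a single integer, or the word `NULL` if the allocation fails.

Answer: 15

Derivation:
Op 1: a = malloc(8) -> a = 0; heap: [0-7 ALLOC][8-34 FREE]
Op 2: a = realloc(a, 17) -> a = 0; heap: [0-16 ALLOC][17-34 FREE]
Op 3: b = malloc(10) -> b = 17; heap: [0-16 ALLOC][17-26 ALLOC][27-34 FREE]
Op 4: c = malloc(6) -> c = 27; heap: [0-16 ALLOC][17-26 ALLOC][27-32 ALLOC][33-34 FREE]
Op 5: a = realloc(a, 14) -> a = 0; heap: [0-13 ALLOC][14-16 FREE][17-26 ALLOC][27-32 ALLOC][33-34 FREE]
Op 6: d = malloc(1) -> d = 14; heap: [0-13 ALLOC][14-14 ALLOC][15-16 FREE][17-26 ALLOC][27-32 ALLOC][33-34 FREE]
Op 7: d = realloc(d, 15) -> NULL (d unchanged); heap: [0-13 ALLOC][14-14 ALLOC][15-16 FREE][17-26 ALLOC][27-32 ALLOC][33-34 FREE]
malloc(2): first-fit scan over [0-13 ALLOC][14-14 ALLOC][15-16 FREE][17-26 ALLOC][27-32 ALLOC][33-34 FREE] -> 15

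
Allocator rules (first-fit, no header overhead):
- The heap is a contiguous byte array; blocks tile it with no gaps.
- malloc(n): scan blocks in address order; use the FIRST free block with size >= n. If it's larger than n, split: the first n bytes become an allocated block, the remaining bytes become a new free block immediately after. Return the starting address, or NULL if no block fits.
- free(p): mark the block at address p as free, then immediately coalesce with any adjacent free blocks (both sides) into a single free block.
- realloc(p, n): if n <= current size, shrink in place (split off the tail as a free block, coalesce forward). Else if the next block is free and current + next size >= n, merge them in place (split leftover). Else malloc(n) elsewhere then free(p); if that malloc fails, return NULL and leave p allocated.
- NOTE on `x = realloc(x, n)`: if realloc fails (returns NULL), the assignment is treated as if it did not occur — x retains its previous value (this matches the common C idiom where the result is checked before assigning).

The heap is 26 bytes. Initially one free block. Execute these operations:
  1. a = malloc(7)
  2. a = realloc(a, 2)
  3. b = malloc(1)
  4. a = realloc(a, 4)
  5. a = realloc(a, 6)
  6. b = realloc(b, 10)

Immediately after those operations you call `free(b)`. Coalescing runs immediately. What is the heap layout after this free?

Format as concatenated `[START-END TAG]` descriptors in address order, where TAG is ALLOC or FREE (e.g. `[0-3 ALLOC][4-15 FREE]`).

Op 1: a = malloc(7) -> a = 0; heap: [0-6 ALLOC][7-25 FREE]
Op 2: a = realloc(a, 2) -> a = 0; heap: [0-1 ALLOC][2-25 FREE]
Op 3: b = malloc(1) -> b = 2; heap: [0-1 ALLOC][2-2 ALLOC][3-25 FREE]
Op 4: a = realloc(a, 4) -> a = 3; heap: [0-1 FREE][2-2 ALLOC][3-6 ALLOC][7-25 FREE]
Op 5: a = realloc(a, 6) -> a = 3; heap: [0-1 FREE][2-2 ALLOC][3-8 ALLOC][9-25 FREE]
Op 6: b = realloc(b, 10) -> b = 9; heap: [0-2 FREE][3-8 ALLOC][9-18 ALLOC][19-25 FREE]
free(b): b = 9 -> block [9-18 ALLOC]; mark free, coalesce with adjacent free neighbors -> [0-2 FREE][3-8 ALLOC][9-25 FREE]

Answer: [0-2 FREE][3-8 ALLOC][9-25 FREE]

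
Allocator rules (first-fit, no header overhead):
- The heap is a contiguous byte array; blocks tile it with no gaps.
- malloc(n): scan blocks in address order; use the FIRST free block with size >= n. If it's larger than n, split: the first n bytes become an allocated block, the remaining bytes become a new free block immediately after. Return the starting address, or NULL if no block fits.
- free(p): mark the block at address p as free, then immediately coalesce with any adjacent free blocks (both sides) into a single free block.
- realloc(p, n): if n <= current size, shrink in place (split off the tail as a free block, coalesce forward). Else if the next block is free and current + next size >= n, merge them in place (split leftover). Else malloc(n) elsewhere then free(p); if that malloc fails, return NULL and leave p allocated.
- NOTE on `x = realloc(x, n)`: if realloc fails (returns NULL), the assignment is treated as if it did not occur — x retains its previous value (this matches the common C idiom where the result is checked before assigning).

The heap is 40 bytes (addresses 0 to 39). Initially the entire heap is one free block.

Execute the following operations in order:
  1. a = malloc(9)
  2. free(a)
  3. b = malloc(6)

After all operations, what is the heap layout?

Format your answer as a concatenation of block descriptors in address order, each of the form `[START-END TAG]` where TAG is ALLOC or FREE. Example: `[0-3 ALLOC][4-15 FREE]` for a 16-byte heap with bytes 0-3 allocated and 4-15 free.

Answer: [0-5 ALLOC][6-39 FREE]

Derivation:
Op 1: a = malloc(9) -> a = 0; heap: [0-8 ALLOC][9-39 FREE]
Op 2: free(a) -> (freed a); heap: [0-39 FREE]
Op 3: b = malloc(6) -> b = 0; heap: [0-5 ALLOC][6-39 FREE]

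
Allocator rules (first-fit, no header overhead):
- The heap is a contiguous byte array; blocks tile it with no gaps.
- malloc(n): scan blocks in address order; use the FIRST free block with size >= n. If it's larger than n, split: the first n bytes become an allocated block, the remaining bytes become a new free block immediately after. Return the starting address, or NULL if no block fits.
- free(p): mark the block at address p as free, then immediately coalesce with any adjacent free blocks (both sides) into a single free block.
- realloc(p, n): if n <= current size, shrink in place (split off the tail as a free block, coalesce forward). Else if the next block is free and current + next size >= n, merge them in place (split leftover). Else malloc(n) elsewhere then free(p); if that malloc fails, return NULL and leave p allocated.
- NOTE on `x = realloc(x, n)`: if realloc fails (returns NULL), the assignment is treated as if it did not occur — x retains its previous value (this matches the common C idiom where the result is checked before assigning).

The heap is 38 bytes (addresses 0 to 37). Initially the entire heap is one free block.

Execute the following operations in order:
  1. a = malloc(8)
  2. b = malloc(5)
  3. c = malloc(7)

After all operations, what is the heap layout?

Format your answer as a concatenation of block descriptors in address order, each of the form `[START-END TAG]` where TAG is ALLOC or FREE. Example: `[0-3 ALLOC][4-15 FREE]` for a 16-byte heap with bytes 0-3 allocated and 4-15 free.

Answer: [0-7 ALLOC][8-12 ALLOC][13-19 ALLOC][20-37 FREE]

Derivation:
Op 1: a = malloc(8) -> a = 0; heap: [0-7 ALLOC][8-37 FREE]
Op 2: b = malloc(5) -> b = 8; heap: [0-7 ALLOC][8-12 ALLOC][13-37 FREE]
Op 3: c = malloc(7) -> c = 13; heap: [0-7 ALLOC][8-12 ALLOC][13-19 ALLOC][20-37 FREE]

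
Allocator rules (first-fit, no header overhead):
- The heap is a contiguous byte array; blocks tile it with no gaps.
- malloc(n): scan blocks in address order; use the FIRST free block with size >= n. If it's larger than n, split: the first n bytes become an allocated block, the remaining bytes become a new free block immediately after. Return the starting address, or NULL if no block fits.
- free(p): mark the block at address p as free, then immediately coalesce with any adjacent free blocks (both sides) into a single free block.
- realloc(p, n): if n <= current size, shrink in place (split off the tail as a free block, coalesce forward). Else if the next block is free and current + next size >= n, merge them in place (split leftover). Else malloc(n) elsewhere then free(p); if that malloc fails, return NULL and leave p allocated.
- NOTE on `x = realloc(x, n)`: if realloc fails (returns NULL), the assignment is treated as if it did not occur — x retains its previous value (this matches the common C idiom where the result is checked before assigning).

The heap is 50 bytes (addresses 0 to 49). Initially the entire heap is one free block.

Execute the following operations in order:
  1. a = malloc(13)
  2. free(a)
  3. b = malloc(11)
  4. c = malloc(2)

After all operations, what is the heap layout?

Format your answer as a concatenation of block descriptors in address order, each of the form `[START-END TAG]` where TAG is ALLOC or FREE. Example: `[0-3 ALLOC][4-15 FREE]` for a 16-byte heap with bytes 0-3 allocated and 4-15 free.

Op 1: a = malloc(13) -> a = 0; heap: [0-12 ALLOC][13-49 FREE]
Op 2: free(a) -> (freed a); heap: [0-49 FREE]
Op 3: b = malloc(11) -> b = 0; heap: [0-10 ALLOC][11-49 FREE]
Op 4: c = malloc(2) -> c = 11; heap: [0-10 ALLOC][11-12 ALLOC][13-49 FREE]

Answer: [0-10 ALLOC][11-12 ALLOC][13-49 FREE]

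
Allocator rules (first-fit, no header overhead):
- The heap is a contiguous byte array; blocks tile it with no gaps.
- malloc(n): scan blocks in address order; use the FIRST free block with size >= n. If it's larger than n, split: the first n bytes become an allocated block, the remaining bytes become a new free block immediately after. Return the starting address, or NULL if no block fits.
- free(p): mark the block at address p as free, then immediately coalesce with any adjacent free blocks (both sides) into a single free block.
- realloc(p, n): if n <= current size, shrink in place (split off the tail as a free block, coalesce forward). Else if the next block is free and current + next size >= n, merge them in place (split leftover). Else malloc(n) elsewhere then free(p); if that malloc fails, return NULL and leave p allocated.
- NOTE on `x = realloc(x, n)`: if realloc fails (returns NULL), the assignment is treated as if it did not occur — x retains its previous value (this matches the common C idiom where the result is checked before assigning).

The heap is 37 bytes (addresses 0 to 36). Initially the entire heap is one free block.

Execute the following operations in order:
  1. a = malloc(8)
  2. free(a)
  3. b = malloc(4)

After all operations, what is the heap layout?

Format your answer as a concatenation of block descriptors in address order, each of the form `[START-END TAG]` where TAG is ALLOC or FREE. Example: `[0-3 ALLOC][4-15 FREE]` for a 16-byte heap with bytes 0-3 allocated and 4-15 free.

Answer: [0-3 ALLOC][4-36 FREE]

Derivation:
Op 1: a = malloc(8) -> a = 0; heap: [0-7 ALLOC][8-36 FREE]
Op 2: free(a) -> (freed a); heap: [0-36 FREE]
Op 3: b = malloc(4) -> b = 0; heap: [0-3 ALLOC][4-36 FREE]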